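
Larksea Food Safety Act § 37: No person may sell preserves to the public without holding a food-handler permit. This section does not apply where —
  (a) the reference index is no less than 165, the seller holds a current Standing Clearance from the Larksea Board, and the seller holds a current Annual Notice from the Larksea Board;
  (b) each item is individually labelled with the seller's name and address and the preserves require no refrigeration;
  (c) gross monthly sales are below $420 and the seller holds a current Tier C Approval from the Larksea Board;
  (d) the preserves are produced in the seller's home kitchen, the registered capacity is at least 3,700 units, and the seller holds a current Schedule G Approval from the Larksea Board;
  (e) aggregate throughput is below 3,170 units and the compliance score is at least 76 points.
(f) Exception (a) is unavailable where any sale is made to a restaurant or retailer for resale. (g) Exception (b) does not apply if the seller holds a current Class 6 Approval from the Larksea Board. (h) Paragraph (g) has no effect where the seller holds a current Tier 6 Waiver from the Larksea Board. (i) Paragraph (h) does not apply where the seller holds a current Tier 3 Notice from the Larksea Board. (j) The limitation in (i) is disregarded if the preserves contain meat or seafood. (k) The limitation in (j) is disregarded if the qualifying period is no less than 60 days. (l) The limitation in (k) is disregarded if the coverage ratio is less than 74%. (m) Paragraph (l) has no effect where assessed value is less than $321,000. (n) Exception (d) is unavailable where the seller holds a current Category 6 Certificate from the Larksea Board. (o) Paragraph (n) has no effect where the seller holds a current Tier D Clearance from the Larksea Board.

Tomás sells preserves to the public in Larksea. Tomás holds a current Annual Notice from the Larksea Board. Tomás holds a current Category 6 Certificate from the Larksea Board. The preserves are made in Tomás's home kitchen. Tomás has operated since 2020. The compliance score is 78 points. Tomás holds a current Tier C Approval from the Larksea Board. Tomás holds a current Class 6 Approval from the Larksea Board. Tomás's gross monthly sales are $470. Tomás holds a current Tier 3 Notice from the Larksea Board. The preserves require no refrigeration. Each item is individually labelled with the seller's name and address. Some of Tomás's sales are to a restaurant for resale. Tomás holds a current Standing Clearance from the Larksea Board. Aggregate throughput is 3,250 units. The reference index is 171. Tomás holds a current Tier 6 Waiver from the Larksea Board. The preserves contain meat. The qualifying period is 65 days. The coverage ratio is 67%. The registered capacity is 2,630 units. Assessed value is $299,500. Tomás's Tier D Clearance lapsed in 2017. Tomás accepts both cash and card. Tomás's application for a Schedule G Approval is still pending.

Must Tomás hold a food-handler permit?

All of (a)'s requirements are met (the reference index is 171, meeting the 165 threshold; a current Standing Clearance is held; a current Annual Notice is held). But: (f) operates against (a): some sales are to a restaurant for resale. So (a) is unavailable.
All of (b)'s requirements are met (items are individually labelled; the preserves are shelf-stable). But applying paragraphs (g)–(m): (g) operates against (b): a current Class 6 Approval is held. (h) is triggered (a current Tier 6 Waiver is held), but is displaced by (i): (i) operates against (h): a current Tier 3 Notice is held. (j) operates (the preserves contain meat), but is itself disapplied by (k): (k) is triggered — the qualifying period is 65 days, meeting the 60 days threshold. (l) is engaged (the coverage ratio is 67%, less than the 74% limit), but is overridden by (m): (m) operates against (l): assessed value is $299,500, less than the $321,000 limit. (b) is therefore removed.
Exception (c) fails — gross monthly sales are $470, not below $420.
Exception (d) requires that the registered capacity is at least 3,700 units; but the registered capacity is 2,630 units, short of 3,700 units, so (d) is unavailable.
Exception (e) fails — aggregate throughput is 3,250 units, not below 3,170 units.
Every exception is unavailable, so the rule governs.

Yes — Tomás must hold a food-handler permit.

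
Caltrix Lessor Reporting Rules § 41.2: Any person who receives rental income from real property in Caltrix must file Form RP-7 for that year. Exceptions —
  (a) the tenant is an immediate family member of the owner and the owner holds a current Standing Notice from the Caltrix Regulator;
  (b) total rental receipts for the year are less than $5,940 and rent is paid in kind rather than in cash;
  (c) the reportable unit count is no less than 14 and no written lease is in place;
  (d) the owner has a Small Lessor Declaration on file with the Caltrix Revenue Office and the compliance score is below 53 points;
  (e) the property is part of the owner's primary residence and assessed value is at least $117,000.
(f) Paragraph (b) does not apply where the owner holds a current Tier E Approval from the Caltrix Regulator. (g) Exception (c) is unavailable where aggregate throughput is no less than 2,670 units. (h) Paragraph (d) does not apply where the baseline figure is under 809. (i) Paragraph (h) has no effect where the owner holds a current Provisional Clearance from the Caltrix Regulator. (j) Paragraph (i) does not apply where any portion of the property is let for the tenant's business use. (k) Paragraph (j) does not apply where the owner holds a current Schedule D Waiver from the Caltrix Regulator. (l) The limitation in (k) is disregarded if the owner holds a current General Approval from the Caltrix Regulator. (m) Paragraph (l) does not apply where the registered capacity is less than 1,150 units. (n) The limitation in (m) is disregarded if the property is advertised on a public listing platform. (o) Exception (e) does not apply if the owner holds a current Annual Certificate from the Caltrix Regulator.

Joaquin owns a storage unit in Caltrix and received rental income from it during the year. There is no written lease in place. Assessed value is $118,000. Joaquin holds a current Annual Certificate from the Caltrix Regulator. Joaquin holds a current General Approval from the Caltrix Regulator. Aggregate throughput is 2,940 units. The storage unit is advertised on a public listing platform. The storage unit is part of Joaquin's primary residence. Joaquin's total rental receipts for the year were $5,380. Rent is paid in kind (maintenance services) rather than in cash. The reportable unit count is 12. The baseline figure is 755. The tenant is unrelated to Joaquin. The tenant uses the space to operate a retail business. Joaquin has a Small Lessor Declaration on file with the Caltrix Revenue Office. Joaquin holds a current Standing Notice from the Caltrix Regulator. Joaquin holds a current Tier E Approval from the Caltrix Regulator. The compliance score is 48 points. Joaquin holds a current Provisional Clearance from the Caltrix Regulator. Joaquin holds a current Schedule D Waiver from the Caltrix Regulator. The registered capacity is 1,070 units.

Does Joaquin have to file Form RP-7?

Yes — Joaquin must file Form RP-7.

Exception (a) does not apply: the tenant is unrelated to the owner.
All of (b)'s requirements are met (total rental receipts for the year are $5,380, less than the $5,940 limit; rent is paid in kind). But: (f) is engaged — a current Tier E Approval is held. So (b) is unavailable.
Exception (c) requires that the reportable unit count is no less than 14; but the reportable unit count is 12, short of 14, so (c) is unavailable.
Exception (d)'s conditions are all satisfied: a Small Lessor Declaration is on file; the compliance score is 48 points, below the 53 points limit. But: (h) operates against (d): the baseline figure is 755, under the 809 limit. (i) operates (a current Provisional Clearance is held), but is set aside by (j): (j) operates against (i): the space is let for business use. (k) is triggered (a current Schedule D Waiver is held), but is displaced by (l): (l) applies — a current General Approval is held. (m) would limit (l) — the registered capacity is 1,070 units, less than the 1,150 units limit — but (n) sets (m) aside: (n) is engaged — the property is publicly advertised. (d) is therefore removed.
Exception (e) is satisfied on its face — the storage unit is part of the primary residence; assessed value is $118,000, meeting the $117,000 threshold. However, paragraph (o) must be considered: (o) is engaged — a current Annual Certificate is held. (e) is therefore removed.
No exception displaces § 41.2.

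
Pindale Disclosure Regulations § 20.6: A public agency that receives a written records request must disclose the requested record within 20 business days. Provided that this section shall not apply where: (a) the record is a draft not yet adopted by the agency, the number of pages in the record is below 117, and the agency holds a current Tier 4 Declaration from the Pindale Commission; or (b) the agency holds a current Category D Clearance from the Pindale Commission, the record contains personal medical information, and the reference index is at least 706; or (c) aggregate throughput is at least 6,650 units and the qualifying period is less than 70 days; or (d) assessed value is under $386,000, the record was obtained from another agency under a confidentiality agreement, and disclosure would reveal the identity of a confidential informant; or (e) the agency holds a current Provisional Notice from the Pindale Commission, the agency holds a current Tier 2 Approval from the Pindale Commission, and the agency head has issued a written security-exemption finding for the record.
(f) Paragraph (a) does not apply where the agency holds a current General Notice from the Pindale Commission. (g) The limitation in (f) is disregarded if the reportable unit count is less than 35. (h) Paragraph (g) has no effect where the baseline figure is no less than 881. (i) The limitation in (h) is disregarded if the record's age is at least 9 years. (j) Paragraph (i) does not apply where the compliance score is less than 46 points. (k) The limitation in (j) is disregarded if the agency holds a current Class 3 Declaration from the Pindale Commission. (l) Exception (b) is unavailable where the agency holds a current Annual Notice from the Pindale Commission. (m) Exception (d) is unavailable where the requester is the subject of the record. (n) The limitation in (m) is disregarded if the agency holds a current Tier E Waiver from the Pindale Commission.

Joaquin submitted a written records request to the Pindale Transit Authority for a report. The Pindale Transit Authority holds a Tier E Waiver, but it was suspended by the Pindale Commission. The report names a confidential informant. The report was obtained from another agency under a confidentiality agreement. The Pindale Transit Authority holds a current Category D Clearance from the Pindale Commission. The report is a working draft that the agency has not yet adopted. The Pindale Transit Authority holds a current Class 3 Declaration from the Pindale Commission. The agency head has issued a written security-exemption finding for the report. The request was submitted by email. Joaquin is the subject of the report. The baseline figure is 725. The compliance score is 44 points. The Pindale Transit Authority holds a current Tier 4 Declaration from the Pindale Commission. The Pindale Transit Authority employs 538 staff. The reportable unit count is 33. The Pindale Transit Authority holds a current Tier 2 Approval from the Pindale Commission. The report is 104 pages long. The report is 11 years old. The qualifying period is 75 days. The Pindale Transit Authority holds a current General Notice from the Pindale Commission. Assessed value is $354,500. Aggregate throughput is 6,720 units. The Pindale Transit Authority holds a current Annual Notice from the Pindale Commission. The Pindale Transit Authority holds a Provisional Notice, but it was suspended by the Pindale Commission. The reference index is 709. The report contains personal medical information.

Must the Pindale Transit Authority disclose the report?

Exception (a) is satisfied on its face — the report is an unadopted draft; the number of pages in the record is 104, below the 117 limit; a current Tier 4 Declaration is held. Under paragraphs (f)–(k): (f) is triggered (a current General Notice is held), but is set aside by (g): (g) operates against (f): the reportable unit count is 33, less than the 35 limit. (h), which would lift (g), is not engaged — the baseline figure is 725, short of 881. So (a) applies.
All of (b)'s requirements are met (a current Category D Clearance is held; the report contains personal medical information; the reference index is 709, meeting the 706 threshold). But applying paragraph (l): (l) is triggered — a current Annual Notice is held. (b) is therefore removed.
Exception (c) requires that the qualifying period is less than 70 days; but the qualifying period is 75 days, not less than 70 days, so (c) is unavailable.
All of (d)'s requirements are met (assessed value is $354,500, under the $386,000 limit; the report was obtained under a confidentiality agreement; the report names a confidential informant). However, paragraphs (m)–(n) must be considered: (m) operates against (d): Joaquin is the subject of the report. (n) is not triggered (there is no Tier E Waiver in force), so (m) stands. So (d) is unavailable.
Exception (e) fails — the Provisional Notice is not current.

No — exception (a) applies; the Pindale Transit Authority is not required to disclose the report.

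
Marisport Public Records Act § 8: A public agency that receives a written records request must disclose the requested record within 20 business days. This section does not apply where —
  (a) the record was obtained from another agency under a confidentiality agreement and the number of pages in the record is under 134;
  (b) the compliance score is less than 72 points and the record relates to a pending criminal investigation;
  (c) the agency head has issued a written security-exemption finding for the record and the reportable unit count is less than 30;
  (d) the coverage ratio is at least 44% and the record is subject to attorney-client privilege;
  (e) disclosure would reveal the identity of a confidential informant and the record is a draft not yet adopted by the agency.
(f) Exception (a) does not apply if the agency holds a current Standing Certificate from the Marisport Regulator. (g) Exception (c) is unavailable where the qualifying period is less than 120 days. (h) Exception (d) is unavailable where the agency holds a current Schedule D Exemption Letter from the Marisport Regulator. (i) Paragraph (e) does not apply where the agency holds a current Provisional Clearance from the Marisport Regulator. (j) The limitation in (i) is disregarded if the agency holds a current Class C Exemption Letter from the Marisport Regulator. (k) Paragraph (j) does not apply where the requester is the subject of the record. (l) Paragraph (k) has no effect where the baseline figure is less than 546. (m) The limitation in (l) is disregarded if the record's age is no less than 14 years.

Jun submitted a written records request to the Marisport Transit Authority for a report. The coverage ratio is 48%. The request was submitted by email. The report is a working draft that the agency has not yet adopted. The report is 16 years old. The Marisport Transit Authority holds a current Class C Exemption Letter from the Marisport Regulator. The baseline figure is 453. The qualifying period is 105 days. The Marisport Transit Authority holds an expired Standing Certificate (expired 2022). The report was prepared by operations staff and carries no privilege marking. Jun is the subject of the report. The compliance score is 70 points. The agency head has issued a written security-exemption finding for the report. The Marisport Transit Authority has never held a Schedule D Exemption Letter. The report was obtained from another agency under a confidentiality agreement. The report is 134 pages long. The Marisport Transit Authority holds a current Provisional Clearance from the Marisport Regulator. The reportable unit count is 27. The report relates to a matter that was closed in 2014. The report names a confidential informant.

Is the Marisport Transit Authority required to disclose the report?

Yes — the Marisport Transit Authority must disclose the report.

Exception (a) requires that the number of pages in the record is under 134; but the number of pages in the record is 134, not under 134, so (a) is unavailable.
Exception (b) does not apply: the report relates to a closed matter.
Exception (c)'s conditions are all satisfied: a written security-exemption finding has been issued; the reportable unit count is 27, less than the 30 limit. But: (g) operates against (c): the qualifying period is 105 days, less than the 120 days limit. So (c) is unavailable.
Exception (d) does not apply: the report carries no privilege marking.
Exception (e): the report names a confidential informant; the report is an unadopted draft — every condition holds. But: (i) operates against (e): a current Provisional Clearance is held. (j) would limit (i) — a current Class C Exemption Letter is held — but (k) sets (j) aside: (k) is triggered — Jun is the subject of the report. (l) would limit (k) — the baseline figure is 453, less than the 546 limit — but (m) sets (l) aside: (m) is engaged — the record's age is 16 years, meeting the 14 years threshold. Exception (e) does not apply.
No exception applies. The general rule governs.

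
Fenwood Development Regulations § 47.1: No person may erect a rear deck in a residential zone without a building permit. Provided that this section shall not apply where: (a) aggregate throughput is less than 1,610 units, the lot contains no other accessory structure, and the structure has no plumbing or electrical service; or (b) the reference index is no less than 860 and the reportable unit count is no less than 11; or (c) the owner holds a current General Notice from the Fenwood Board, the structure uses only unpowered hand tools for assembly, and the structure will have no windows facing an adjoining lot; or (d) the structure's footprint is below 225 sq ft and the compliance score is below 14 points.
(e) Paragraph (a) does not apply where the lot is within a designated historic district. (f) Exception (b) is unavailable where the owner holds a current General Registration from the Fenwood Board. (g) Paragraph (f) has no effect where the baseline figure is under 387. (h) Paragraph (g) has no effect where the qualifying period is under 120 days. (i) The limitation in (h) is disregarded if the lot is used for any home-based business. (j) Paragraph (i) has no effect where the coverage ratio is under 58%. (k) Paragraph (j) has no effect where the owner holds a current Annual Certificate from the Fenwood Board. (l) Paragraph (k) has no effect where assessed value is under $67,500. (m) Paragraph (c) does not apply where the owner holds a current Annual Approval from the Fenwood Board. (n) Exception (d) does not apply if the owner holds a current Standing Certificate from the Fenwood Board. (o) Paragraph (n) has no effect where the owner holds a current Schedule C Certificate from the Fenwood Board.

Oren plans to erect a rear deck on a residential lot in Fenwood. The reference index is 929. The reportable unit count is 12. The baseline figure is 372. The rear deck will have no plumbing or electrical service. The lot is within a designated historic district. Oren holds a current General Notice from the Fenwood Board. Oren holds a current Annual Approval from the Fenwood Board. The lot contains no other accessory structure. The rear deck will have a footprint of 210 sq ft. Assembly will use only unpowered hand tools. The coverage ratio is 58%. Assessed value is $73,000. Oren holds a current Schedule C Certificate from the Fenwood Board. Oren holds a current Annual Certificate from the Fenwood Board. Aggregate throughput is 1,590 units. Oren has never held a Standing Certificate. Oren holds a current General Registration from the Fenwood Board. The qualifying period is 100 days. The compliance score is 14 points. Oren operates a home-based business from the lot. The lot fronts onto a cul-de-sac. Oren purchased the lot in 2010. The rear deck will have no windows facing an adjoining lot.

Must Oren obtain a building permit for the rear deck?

No — exception (b) applies; Oren does not need a building permit.

Exception (a): aggregate throughput is 1,590 units, less than the 1,610 units limit; the lot has no other accessory structure; there is no plumbing or electrical service — every condition holds. But applying paragraph (e): (e) operates against (a): the lot is in a historic district. Exception (a) does not apply.
Exception (b): the reference index is 929, meeting the 860 threshold; the reportable unit count is 12, meeting the 11 threshold — every condition holds. As to paragraphs (f)–(l): (f) would limit (b) — a current General Registration is held — but (g) sets (f) aside: (g) operates against (f): the baseline figure is 372, under the 387 limit. (h) is triggered (the qualifying period is 100 days, under the 120 days limit), but is overridden by (i): (i) applies — a home-based business operates on the lot. (j) is not engaged (the coverage ratio is 58%, not under 58%), so (i) stands. Exception (b) stands.
All of (c)'s requirements are met (a current General Notice is held; assembly uses only hand tools; no windows face an adjoining lot). Turning to paragraph (m): (m) operates — a current Annual Approval is held. (c) is therefore removed.
Exception (d) requires that the compliance score is below 14 points; but the compliance score is 14 points, not below 14 points, so (d) is unavailable.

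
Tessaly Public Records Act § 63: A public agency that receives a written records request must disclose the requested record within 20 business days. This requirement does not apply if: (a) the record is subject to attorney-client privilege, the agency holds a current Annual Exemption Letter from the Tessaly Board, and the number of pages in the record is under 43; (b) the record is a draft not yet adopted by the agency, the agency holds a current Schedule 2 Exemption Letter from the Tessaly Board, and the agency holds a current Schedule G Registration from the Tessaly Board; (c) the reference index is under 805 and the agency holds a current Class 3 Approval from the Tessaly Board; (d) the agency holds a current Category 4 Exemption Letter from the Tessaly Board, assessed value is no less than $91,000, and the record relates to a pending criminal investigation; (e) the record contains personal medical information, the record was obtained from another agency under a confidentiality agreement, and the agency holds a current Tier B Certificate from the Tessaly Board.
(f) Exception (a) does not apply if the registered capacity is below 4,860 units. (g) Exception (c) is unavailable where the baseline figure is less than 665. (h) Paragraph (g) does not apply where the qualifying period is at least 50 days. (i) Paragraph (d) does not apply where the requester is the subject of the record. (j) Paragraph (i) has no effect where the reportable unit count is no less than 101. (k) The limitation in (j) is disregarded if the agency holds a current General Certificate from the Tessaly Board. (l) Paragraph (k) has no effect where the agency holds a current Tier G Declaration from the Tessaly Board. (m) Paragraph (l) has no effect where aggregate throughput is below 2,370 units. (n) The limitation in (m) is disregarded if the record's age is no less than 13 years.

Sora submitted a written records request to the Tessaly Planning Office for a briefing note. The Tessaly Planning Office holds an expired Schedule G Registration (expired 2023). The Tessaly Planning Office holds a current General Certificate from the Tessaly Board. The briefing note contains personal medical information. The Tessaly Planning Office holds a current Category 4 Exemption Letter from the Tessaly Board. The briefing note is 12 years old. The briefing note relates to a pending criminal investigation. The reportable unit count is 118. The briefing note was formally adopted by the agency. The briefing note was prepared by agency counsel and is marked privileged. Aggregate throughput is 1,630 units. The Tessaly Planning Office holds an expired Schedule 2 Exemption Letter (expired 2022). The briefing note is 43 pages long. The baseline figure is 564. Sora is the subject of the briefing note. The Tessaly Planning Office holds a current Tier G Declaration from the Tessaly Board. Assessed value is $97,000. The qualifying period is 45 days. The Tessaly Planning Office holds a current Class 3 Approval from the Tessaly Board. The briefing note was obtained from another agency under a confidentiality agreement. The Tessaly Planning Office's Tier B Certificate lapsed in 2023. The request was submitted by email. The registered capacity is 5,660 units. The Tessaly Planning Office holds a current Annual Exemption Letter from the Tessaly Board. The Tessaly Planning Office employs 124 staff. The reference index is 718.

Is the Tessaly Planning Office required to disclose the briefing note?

Yes — the Tessaly Planning Office must disclose the briefing note.

Exception (a) does not apply: the number of pages in the record is 43, not under 43.
Exception (b) requires that the record is a draft not yet adopted by the agency; but the briefing note has been formally adopted, so (b) is unavailable.
Exception (c) is satisfied on its face — the reference index is 718, under the 805 limit; a current Class 3 Approval is held. Turning to paragraphs (g)–(h): (g) is triggered — the baseline figure is 564, less than the 665 limit. (h), which would lift (g), is not engaged — the qualifying period is 45 days, short of 50 days. So (c) is unavailable.
Exception (d): a current Category 4 Exemption Letter is held; assessed value is $97,000, meeting the $91,000 threshold; the briefing note relates to a pending investigation — every condition holds. However, paragraphs (i)–(n) must be considered: (i) operates against (d): Sora is the subject of the briefing note. (j) would limit (i) — the reportable unit count is 118, meeting the 101 threshold — but (k) sets (j) aside: (k) operates against (j): a current General Certificate is held. (l) operates (a current Tier G Declaration is held), but is overridden by (m): (m) operates against (l): aggregate throughput is 1,630 units, below the 2,370 units limit. (n) is not triggered (the record's age is 12 years, short of 13 years), so (m) stands. Exception (d) does not apply.
Exception (e) requires that the agency holds a current Tier B Certificate from the Tessaly Board; but the Tier B Certificate is not current, so (e) is unavailable.
No exception applies. The general rule governs.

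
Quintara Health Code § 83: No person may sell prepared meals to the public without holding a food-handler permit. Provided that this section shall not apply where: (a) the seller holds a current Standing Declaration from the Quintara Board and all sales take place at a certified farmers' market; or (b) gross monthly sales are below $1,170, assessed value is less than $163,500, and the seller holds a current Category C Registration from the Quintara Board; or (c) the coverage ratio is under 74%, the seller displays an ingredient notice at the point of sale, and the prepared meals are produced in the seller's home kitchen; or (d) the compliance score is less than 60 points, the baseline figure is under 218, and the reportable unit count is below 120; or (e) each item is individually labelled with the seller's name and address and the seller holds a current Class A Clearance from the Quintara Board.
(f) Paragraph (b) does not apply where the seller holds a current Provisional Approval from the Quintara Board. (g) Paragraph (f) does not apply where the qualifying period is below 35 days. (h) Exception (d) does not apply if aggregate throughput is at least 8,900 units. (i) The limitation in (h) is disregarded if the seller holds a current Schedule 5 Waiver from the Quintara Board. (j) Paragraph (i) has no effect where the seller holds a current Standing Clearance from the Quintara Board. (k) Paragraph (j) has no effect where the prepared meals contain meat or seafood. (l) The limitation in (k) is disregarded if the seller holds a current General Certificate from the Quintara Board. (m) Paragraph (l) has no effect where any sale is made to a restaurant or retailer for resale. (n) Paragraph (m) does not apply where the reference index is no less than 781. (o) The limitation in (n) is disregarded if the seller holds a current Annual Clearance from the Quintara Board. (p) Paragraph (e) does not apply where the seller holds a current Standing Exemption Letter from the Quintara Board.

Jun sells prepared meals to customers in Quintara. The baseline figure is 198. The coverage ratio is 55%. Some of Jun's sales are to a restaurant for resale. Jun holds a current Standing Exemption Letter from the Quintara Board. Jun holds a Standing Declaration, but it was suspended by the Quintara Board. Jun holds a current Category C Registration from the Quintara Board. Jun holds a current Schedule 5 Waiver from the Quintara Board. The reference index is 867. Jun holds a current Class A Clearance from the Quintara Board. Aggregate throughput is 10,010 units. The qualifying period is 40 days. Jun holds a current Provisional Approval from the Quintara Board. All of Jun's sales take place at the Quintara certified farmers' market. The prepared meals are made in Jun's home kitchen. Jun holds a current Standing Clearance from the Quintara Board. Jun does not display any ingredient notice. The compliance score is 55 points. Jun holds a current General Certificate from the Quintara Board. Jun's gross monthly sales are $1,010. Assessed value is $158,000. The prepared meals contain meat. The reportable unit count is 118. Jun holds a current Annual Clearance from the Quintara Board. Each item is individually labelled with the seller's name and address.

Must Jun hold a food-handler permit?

No — exception (d) applies; Jun is not required to hold a food-handler permit.

Exception (a) does not apply: there is no Standing Declaration in force.
Exception (b)'s conditions are all satisfied: gross monthly sales are $1,010, below the $1,170 limit; assessed value is $158,000, less than the $163,500 limit; a current Category C Registration is held. But applying paragraphs (f)–(g): (f) applies — a current Provisional Approval is held. (g) is not triggered (the qualifying period is 40 days, not below 35 days), so (f) stands. Exception (b) does not apply.
Exception (c) requires that the seller displays an ingredient notice at the point of sale; but no ingredient notice is displayed, so (c) is unavailable.
Exception (d): the compliance score is 55 points, less than the 60 points limit; the baseline figure is 198, under the 218 limit; the reportable unit count is 118, below the 120 limit — every condition holds. Considering the limiting provisions: (h) would limit (d) — aggregate throughput is 10,010 units, meeting the 8,900 units threshold — but (i) sets (h) aside: (i) is triggered — a current Schedule 5 Waiver is held. (j) would limit (i) — a current Standing Clearance is held — but (k) sets (j) aside: (k) is triggered — the prepared meals contain meat. (l) would limit (k) — a current General Certificate is held — but (m) sets (l) aside: (m) applies — some sales are to a restaurant for resale. (n) would limit (m) — the reference index is 867, meeting the 781 threshold — but (o) sets (n) aside: (o) operates against (n): a current Annual Clearance is held. So (d) applies.
Exception (e): items are individually labelled; a current Class A Clearance is held — every condition holds. But: (p) operates against (e): a current Standing Exemption Letter is held. So (e) is unavailable.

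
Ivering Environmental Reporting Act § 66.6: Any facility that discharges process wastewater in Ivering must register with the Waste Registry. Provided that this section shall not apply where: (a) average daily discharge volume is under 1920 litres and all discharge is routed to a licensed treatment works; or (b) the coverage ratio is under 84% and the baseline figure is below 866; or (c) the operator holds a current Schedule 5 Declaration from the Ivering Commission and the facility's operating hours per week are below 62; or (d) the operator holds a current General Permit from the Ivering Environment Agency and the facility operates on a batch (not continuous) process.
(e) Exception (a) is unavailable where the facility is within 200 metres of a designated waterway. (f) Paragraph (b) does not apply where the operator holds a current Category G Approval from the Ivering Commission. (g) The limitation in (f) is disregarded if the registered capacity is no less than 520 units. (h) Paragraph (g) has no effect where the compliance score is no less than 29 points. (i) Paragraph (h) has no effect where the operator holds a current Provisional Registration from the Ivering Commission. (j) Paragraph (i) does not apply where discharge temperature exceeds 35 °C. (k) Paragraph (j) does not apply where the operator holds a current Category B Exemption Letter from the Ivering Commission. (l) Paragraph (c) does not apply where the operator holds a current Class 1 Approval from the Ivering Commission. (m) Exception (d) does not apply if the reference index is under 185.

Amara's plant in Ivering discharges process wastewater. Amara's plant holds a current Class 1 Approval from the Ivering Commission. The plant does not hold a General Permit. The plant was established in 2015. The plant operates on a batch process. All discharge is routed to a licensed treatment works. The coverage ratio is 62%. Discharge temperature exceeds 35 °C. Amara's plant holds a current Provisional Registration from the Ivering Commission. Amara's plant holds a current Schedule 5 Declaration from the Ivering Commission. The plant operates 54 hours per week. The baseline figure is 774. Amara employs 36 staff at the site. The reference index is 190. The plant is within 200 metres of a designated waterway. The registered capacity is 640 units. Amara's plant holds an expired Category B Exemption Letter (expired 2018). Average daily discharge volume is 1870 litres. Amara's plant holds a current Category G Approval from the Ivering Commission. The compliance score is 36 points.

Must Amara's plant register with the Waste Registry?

Exception (a): average daily discharge volume is 1870 litres, under the 1920 litres limit; discharge is routed to a licensed treatment works — every condition holds. Turning to paragraph (e): (e) operates against (a): the plant is within 200 m of a designated waterway. Exception (a) does not apply.
Exception (b)'s conditions are all satisfied: the coverage ratio is 62%, under the 84% limit; the baseline figure is 774, below the 866 limit. But: (f) operates — a current Category G Approval is held. (g) is triggered (the registered capacity is 640 units, meeting the 520 units threshold), but is itself disapplied by (h): (h) applies — the compliance score is 36 points, meeting the 29 points threshold. (i) applies (a current Provisional Registration is held), but yields to (j): (j) is engaged — discharge temperature exceeds 35 °C. (k) is not triggered (the Category B Exemption Letter is not current), so (j) stands. So (b) is unavailable.
Exception (c): a current Schedule 5 Declaration is held; the facility's operating hours per week are 54, below the 62 limit — every condition holds. But: (l) is engaged — a current Class 1 Approval is held. (c) is therefore removed.
Exception (d) fails — no General Permit is held.
None of the exceptions is available; § 66.6 applies in full.

Yes — Amara's plant must register with the Waste Registry.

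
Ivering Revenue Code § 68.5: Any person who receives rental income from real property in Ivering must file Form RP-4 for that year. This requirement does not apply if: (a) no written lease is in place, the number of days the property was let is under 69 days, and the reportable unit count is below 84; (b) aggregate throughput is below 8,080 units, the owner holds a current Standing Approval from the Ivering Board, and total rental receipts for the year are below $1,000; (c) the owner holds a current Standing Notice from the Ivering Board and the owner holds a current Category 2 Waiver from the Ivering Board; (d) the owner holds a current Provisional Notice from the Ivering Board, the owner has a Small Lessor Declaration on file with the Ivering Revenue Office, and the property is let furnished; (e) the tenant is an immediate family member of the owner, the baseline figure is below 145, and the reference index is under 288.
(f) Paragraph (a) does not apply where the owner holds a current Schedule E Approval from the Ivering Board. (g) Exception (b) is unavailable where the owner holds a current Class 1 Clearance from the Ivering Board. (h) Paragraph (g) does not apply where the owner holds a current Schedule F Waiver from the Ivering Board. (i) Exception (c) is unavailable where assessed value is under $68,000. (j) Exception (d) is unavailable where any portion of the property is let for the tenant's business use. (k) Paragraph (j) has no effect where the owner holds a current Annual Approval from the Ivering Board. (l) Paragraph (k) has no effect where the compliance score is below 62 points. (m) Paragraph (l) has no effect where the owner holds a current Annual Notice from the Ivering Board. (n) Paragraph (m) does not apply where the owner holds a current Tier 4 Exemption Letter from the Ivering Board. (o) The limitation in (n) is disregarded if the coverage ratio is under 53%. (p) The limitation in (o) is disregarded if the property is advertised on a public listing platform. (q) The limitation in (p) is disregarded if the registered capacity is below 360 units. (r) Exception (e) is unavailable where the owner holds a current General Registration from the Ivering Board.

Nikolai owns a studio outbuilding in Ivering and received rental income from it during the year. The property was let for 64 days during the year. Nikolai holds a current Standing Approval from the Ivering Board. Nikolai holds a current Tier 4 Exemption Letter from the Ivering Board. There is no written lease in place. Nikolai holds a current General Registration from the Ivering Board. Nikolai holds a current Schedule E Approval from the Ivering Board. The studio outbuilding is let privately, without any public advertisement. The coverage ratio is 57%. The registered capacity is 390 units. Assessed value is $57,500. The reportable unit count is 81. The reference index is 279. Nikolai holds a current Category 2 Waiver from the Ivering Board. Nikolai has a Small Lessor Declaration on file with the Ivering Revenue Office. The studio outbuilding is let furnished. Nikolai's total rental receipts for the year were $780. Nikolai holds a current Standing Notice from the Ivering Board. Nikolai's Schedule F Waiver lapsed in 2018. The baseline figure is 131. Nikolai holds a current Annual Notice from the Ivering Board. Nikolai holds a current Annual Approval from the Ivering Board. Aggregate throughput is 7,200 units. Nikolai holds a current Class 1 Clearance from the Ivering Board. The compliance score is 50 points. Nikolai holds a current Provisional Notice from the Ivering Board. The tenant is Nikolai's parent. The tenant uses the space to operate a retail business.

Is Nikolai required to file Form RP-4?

Yes — Nikolai must file Form RP-4.

All of (a)'s requirements are met (there is no written lease; the number of days the property was let is 64 days, under the 69 days limit; the reportable unit count is 81, below the 84 limit). However, paragraph (f) must be considered: (f) operates against (a): a current Schedule E Approval is held. Exception (a) does not apply.
Exception (b) is satisfied on its face — aggregate throughput is 7,200 units, below the 8,080 units limit; a current Standing Approval is held; total rental receipts for the year are $780, below the $1,000 limit. However, paragraphs (g)–(h) must be considered: (g) is engaged — a current Class 1 Clearance is held. (h), which would lift (g), is not triggered — the Schedule F Waiver is not current. Exception (b) does not apply.
Exception (c)'s conditions are all satisfied: a current Standing Notice is held; a current Category 2 Waiver is held. Turning to paragraph (i): (i) operates — assessed value is $57,500, under the $68,000 limit. Exception (c) does not apply.
Exception (d) is satisfied on its face — a current Provisional Notice is held; a Small Lessor Declaration is on file; the property is let furnished. Turning to paragraphs (j)–(q): (j) operates against (d): the space is let for business use. (k) would limit (j) — a current Annual Approval is held — but (l) sets (k) aside: (l) is triggered — the compliance score is 50 points, below the 62 points limit. (m) would limit (l) — a current Annual Notice is held — but (n) sets (m) aside: (n) operates — a current Tier 4 Exemption Letter is held. (o) is inapplicable (the coverage ratio is 57%, not under 53%), so (n) stands. Exception (d) does not apply.
All of (e)'s requirements are met (the tenant is an immediate family member; the baseline figure is 131, below the 145 limit; the reference index is 279, under the 288 limit). However, paragraph (r) must be considered: (r) operates — a current General Registration is held. (e) is therefore removed.
No exception applies. The general rule governs.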